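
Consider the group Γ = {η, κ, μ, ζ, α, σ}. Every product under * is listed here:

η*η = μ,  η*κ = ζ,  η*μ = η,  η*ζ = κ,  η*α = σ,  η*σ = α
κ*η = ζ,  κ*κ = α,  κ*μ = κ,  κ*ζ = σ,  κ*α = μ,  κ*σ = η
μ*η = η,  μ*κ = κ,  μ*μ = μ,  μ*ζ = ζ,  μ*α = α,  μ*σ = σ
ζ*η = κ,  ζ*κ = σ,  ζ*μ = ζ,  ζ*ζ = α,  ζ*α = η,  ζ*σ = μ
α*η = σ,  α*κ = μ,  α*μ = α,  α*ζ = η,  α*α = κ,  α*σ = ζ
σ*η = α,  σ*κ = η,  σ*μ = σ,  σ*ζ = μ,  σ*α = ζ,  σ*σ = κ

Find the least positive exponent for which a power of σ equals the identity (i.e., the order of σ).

The identity element is μ (its row matches the header).
σ^1 = σ
σ^2 = σ*σ = κ
σ^3 = κ*σ = η
σ^4 = η*σ = α
σ^5 = α*σ = ζ
σ^6 = ζ*σ = μ
The first power of σ equal to the identity is σ^6, so ord(σ) = 6.

6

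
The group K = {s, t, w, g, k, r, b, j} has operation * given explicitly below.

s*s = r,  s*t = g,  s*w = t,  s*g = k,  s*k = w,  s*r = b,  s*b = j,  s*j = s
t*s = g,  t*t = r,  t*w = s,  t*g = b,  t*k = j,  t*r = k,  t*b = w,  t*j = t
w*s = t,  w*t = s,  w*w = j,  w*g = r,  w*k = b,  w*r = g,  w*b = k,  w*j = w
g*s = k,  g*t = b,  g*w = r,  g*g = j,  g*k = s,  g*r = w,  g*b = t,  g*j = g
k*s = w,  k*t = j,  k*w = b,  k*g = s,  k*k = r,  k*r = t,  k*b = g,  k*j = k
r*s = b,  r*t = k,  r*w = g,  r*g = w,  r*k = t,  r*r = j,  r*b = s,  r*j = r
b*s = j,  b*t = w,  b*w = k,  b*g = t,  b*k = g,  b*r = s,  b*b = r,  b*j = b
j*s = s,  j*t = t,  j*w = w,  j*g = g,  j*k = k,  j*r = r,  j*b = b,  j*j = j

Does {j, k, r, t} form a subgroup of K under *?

Yes

{j, k, r, t} contains the identity j.
Checking products: every product of two elements of {j, k, r, t} (read from the table) lies in {j, k, r, t}, so the set is closed.
In a finite group, a nonempty closed subset is a subgroup. So {j, k, r, t} ≤ K.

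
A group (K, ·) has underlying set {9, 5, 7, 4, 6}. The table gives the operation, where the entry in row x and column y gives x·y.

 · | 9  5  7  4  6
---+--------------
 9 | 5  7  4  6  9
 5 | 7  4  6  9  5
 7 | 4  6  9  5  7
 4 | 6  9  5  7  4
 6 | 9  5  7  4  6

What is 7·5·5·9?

7

7·5 = 6
6·5 = 5
5·9 = 7
(Structurally, K here is isomorphic to the cyclic group Z_5.)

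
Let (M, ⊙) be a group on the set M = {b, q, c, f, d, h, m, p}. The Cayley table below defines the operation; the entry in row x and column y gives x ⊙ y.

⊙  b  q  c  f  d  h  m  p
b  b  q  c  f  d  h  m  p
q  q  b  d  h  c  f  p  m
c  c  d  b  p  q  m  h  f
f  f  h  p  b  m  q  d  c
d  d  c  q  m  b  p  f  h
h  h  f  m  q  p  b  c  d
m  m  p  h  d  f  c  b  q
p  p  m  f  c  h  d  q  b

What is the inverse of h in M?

h

First locate the identity: row b matches the header, so b is the identity.
Scan row h for b: h ⊙ h = b. Hence h^(-1) = h.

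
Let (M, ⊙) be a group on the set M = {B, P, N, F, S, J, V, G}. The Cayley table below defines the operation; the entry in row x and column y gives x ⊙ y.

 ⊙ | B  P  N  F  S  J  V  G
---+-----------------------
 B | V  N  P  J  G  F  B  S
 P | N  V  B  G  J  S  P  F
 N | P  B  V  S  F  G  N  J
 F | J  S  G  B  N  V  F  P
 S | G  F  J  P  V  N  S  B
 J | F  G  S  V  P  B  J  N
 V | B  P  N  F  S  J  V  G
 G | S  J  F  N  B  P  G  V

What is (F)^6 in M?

F^1 = F
F^2 = F ⊙ F = B
F^3 = B ⊙ F = J
F^4 = J ⊙ F = V
F^5 = V ⊙ F = F
F^6 = F ⊙ F = B

B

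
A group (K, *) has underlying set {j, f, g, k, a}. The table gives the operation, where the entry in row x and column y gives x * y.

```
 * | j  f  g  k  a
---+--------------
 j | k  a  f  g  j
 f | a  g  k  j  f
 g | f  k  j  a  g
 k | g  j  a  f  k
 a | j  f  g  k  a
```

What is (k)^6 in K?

k^1 = k
k^2 = k * k = f
k^3 = f * k = j
k^4 = j * k = g
k^5 = g * k = a
k^6 = a * k = k

k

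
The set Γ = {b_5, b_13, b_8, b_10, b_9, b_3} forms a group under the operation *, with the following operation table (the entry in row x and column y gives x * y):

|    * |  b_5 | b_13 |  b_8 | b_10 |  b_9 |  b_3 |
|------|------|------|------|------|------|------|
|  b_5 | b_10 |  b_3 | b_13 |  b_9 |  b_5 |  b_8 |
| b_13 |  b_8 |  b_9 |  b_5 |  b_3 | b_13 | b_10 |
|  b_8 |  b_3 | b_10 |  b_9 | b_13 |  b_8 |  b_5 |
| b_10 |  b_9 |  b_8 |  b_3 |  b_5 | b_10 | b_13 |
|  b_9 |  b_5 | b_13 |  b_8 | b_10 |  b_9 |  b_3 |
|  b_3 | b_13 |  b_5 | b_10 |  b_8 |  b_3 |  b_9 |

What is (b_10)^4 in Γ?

b_10^1 = b_10
b_10^2 = b_10 * b_10 = b_5
b_10^3 = b_5 * b_10 = b_9
b_10^4 = b_9 * b_10 = b_10
(Structurally, Γ here is isomorphic to the symmetric group S_3.)

b_10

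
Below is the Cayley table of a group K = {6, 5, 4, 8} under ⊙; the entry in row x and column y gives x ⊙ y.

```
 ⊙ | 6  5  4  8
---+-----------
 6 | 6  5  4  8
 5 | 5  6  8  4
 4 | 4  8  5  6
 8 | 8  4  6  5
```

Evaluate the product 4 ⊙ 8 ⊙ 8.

4 ⊙ 8 = 6
6 ⊙ 8 = 8
(Structurally, K here is isomorphic to the cyclic group Z_4.)

8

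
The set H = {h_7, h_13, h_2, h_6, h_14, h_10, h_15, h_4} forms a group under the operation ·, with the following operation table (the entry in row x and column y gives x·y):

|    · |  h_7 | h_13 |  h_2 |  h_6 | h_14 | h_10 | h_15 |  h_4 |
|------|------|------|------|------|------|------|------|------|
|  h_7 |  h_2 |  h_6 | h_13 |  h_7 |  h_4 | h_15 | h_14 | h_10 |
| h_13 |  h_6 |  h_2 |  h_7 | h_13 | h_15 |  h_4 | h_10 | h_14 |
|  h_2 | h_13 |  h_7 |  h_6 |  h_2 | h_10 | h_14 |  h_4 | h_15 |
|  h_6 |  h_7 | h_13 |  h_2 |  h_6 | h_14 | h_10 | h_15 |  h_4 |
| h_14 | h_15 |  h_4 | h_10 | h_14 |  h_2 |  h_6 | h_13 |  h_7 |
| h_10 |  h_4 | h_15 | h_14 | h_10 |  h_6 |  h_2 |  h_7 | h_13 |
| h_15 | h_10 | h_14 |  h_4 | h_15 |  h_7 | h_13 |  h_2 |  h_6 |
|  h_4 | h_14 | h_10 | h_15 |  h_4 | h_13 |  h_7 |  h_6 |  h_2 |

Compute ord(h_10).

The identity element is h_6 (its row matches the header).
h_10^1 = h_10
h_10^2 = h_10·h_10 = h_2
h_10^3 = h_2·h_10 = h_14
h_10^4 = h_14·h_10 = h_6
The first power of h_10 equal to the identity is h_10^4, so ord(h_10) = 4.

4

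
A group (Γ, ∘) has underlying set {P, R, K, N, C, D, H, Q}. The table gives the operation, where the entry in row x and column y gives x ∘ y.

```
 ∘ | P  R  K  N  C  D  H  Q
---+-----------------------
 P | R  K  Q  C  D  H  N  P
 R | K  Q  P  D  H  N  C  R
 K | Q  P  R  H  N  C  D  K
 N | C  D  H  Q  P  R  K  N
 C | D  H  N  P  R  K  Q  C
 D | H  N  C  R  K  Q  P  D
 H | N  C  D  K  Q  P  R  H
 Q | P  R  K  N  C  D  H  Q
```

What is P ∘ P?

Read row P, column P: P ∘ P = R.

R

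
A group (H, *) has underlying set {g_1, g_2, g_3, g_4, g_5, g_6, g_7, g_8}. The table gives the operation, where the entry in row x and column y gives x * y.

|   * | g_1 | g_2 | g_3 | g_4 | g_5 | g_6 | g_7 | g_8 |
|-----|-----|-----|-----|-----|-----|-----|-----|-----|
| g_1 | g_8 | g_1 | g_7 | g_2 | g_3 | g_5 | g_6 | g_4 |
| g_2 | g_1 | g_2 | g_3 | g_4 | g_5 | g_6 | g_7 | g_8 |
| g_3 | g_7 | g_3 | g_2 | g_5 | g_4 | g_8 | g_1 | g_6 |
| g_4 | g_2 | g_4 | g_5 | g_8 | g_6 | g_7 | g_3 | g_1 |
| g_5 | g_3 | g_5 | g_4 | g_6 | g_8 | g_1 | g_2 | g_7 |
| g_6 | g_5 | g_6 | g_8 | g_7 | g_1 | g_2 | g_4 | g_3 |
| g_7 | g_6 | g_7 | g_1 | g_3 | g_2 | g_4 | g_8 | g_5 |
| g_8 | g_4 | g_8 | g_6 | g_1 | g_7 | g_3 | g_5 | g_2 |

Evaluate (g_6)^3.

g_6^1 = g_6
g_6^2 = g_6 * g_6 = g_2
g_6^3 = g_2 * g_6 = g_6

g_6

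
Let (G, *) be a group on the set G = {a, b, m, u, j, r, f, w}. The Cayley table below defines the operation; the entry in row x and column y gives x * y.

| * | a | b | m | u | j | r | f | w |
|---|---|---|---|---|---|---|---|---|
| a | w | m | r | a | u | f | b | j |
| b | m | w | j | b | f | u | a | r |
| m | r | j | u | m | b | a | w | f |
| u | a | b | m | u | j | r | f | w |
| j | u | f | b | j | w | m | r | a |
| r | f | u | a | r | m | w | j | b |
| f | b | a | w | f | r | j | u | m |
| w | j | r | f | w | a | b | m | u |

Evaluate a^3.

a^1 = a
a^2 = a * a = w
a^3 = w * a = j

j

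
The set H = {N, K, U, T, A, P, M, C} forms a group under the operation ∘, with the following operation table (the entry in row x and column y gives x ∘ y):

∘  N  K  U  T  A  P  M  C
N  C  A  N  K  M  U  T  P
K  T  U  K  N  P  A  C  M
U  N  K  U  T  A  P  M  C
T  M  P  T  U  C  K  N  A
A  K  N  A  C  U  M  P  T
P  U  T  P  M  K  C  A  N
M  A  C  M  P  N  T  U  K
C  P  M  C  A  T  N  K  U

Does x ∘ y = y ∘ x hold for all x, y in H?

No

N ∘ T = K but T ∘ N = M.
Since N and T do not commute, H is not abelian.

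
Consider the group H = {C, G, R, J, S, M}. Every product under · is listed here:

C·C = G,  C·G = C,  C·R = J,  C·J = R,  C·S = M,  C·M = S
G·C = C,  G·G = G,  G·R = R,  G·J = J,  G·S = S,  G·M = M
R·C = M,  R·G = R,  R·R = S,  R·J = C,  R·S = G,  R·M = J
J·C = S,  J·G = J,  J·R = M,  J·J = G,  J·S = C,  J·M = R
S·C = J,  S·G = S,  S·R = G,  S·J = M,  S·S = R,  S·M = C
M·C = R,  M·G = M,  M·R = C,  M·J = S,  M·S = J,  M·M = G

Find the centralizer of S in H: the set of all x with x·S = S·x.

{G, R, S}

Compare row S with column S entry by entry.
R·S = G = S·R, so R commutes with S.
J·S = C but S·J = M, so J does not.
Collecting the elements that commute with S: C(S) = {G, R, S}.
(Structurally, H here is isomorphic to the symmetric group S_3.)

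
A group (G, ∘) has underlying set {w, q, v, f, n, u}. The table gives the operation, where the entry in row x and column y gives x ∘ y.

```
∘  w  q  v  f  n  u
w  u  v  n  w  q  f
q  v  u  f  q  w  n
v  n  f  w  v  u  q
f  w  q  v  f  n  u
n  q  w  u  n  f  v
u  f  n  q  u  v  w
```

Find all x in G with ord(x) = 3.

{u, w}

Identity is f. Compute the order of each non-identity element by repeated multiplication:
  w: w → u → f  (order 3)
  q: q → u → n → w → v → f  (order 6)
  v: v → w → n → u → q → f  (order 6)
  n: n → f  (order 2)
  u: u → w → f  (order 3)
Elements of order 3: {u, w}.
(Structurally, G here is isomorphic to the cyclic group Z_6.)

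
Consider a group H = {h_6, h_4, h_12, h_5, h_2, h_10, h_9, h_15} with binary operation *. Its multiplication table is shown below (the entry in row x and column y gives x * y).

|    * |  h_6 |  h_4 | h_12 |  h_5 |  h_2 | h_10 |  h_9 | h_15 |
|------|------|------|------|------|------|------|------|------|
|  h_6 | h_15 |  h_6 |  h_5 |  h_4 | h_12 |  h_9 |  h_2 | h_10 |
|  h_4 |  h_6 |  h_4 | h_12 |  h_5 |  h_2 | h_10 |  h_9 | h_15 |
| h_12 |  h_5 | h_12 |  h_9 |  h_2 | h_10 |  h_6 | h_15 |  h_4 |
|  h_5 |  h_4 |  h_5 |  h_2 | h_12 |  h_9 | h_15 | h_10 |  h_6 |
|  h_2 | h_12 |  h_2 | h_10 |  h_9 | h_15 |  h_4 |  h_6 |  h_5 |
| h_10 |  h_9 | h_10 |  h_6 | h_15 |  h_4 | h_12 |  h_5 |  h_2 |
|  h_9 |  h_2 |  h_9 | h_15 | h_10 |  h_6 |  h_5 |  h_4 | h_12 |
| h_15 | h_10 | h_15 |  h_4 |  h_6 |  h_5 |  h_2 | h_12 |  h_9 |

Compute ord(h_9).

2

The identity element is h_4 (its row matches the header).
h_9^1 = h_9
h_9^2 = h_9 * h_9 = h_4
The first power of h_9 equal to the identity is h_9^2, so ord(h_9) = 2.
(Structurally, H here is isomorphic to the cyclic group Z_8.)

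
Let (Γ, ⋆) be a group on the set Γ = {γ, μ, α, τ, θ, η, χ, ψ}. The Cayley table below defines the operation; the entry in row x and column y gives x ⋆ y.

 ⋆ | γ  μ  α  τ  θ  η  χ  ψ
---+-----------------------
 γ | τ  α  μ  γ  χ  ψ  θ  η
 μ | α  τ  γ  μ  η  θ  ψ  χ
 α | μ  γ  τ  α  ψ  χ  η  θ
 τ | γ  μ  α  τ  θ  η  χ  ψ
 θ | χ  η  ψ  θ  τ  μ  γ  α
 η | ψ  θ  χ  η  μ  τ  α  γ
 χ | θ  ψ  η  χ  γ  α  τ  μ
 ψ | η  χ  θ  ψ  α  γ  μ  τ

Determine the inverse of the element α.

First locate the identity: row τ matches the header, so τ is the identity.
Scan row α for τ: α ⋆ α = τ. Hence α^(-1) = α.
(Structurally, Γ here is isomorphic to the elementary abelian group (Z_2)^3.)

α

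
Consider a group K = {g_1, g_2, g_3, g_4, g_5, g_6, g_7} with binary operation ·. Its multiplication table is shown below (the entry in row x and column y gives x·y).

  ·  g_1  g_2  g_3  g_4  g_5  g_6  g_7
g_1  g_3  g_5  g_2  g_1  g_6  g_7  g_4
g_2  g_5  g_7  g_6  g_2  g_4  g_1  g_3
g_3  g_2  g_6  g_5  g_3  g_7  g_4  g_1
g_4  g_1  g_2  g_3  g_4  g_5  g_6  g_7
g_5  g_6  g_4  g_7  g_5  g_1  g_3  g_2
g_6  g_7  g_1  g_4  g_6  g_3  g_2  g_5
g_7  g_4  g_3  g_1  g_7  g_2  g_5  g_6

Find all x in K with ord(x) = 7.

{g_1, g_2, g_3, g_5, g_6, g_7}

Identity is g_4. Compute the order of each non-identity element by repeated multiplication:
  g_1: g_1 → g_3 → g_2 → g_5 → g_6 → g_7 → g_4  (order 7)
  g_2: g_2 → g_7 → g_3 → g_6 → g_1 → g_5 → g_4  (order 7)
  g_3: g_3 → g_5 → g_7 → g_1 → g_2 → g_6 → g_4  (order 7)
  g_5: g_5 → g_1 → g_6 → g_3 → g_7 → g_2 → g_4  (order 7)
  g_6: g_6 → g_2 → g_1 → g_7 → g_5 → g_3 → g_4  (order 7)
  g_7: g_7 → g_6 → g_5 → g_2 → g_3 → g_1 → g_4  (order 7)
Elements of order 7: {g_1, g_2, g_3, g_5, g_6, g_7}.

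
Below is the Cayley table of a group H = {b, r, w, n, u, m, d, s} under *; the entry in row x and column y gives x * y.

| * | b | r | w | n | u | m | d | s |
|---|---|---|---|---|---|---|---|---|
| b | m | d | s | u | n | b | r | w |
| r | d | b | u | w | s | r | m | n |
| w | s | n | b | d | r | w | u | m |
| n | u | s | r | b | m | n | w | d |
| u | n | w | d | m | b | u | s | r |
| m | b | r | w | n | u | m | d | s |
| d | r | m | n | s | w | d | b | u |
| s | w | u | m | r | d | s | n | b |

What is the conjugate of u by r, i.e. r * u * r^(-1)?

n

The identity is m. In row r, the entry m sits in column d, so r^(-1) = d.
r * u = s
s * d = n
(Structurally, H here is isomorphic to the quaternion group Q_8.)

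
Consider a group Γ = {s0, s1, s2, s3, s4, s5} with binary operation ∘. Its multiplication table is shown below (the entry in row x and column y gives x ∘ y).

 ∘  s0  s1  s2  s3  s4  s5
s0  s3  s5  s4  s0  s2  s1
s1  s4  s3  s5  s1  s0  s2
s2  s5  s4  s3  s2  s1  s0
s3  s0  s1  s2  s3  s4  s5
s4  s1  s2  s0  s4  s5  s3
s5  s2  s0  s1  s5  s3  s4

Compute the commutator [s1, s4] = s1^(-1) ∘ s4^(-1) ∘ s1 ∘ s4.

s5

Identity is s3; from the table s1^(-1) = s1 and s4^(-1) = s5.
s1 ∘ s5 = s2
s2 ∘ s1 = s4
s4 ∘ s4 = s5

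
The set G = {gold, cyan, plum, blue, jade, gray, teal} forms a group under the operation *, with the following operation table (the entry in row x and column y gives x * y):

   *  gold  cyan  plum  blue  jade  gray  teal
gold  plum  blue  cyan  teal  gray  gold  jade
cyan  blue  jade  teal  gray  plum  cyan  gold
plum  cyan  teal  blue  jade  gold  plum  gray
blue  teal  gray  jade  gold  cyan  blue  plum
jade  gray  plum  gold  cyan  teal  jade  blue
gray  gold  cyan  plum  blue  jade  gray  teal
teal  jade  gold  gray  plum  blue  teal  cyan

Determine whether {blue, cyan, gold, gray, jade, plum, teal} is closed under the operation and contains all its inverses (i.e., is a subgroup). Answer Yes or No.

{blue, cyan, gold, gray, jade, plum, teal} contains the identity gray.
Checking products: every product of two elements of {blue, cyan, gold, gray, jade, plum, teal} (read from the table) lies in {blue, cyan, gold, gray, jade, plum, teal}, so the set is closed.
In a finite group, a nonempty closed subset is a subgroup. So {blue, cyan, gold, gray, jade, plum, teal} ≤ G.
(Structurally, G here is isomorphic to the cyclic group Z_7.)

Yes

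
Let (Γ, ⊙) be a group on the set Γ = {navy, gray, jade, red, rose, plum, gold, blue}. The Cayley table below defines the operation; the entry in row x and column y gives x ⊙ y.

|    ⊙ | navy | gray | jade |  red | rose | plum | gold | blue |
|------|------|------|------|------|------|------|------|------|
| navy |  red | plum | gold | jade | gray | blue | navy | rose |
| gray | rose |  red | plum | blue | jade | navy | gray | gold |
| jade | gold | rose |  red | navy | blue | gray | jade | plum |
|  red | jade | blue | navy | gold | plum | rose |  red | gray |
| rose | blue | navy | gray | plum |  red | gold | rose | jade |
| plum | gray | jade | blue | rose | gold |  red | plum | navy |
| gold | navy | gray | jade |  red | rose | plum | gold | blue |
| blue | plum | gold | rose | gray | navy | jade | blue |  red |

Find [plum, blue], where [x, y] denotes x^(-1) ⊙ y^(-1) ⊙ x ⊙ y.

red

Identity is gold; from the table plum^(-1) = rose and blue^(-1) = gray.
rose ⊙ gray = navy
navy ⊙ plum = blue
blue ⊙ blue = red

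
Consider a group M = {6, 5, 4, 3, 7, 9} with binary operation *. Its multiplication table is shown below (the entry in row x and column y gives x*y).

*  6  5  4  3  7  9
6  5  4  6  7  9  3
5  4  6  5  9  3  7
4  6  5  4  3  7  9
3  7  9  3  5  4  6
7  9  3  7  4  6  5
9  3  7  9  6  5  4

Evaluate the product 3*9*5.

4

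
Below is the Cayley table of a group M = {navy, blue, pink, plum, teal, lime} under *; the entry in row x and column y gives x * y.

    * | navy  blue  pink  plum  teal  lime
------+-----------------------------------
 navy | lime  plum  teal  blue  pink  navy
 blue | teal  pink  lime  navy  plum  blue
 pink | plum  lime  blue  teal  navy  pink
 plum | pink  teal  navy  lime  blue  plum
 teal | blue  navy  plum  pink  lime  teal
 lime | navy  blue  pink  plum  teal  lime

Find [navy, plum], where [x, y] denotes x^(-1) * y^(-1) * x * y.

pink

Identity is lime; from the table navy^(-1) = navy and plum^(-1) = plum.
navy * plum = blue
blue * navy = teal
teal * plum = pink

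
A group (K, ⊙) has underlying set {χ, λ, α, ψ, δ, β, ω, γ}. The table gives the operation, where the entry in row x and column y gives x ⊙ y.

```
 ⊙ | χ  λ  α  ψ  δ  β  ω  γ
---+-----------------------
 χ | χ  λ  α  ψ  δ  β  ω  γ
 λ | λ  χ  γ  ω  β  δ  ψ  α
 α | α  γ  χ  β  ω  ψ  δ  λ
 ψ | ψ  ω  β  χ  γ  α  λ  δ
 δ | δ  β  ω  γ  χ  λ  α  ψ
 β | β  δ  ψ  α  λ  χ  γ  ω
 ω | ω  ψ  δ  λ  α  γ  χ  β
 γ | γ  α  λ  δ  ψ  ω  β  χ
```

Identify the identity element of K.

χ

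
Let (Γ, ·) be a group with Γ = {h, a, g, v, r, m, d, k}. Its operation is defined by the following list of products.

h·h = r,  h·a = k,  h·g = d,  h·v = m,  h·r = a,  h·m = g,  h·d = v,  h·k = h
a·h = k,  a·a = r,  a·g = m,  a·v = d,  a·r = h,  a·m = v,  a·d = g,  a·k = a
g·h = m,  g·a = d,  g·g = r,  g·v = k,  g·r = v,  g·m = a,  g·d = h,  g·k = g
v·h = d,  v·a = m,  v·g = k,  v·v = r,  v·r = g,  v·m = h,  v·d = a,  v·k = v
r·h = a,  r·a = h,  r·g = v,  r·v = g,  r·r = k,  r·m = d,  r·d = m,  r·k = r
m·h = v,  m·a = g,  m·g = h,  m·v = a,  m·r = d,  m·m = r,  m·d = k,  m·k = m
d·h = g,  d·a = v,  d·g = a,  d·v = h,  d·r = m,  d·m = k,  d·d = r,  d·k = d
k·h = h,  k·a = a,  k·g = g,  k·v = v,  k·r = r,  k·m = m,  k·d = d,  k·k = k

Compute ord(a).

4

The identity element is k (its row matches the header).
a^1 = a
a^2 = a·a = r
a^3 = r·a = h
a^4 = h·a = k
The first power of a equal to the identity is a^4, so ord(a) = 4.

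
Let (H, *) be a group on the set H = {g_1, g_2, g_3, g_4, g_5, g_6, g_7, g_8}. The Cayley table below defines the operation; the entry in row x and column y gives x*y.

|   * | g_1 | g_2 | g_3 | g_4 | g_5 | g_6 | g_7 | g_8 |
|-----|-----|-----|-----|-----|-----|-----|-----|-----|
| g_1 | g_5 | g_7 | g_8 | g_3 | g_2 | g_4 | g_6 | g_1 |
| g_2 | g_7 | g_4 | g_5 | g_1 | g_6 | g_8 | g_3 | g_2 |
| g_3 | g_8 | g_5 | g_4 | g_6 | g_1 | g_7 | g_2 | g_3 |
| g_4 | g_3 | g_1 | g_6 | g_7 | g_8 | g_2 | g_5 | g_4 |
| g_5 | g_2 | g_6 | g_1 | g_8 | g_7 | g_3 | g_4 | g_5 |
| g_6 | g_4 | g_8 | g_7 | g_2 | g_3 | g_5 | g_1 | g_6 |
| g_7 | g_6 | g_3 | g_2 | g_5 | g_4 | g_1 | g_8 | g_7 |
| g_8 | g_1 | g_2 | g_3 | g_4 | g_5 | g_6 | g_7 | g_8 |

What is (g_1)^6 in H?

g_1^1 = g_1
g_1^2 = g_1*g_1 = g_5
g_1^3 = g_5*g_1 = g_2
g_1^4 = g_2*g_1 = g_7
g_1^5 = g_7*g_1 = g_6
g_1^6 = g_6*g_1 = g_4

g_4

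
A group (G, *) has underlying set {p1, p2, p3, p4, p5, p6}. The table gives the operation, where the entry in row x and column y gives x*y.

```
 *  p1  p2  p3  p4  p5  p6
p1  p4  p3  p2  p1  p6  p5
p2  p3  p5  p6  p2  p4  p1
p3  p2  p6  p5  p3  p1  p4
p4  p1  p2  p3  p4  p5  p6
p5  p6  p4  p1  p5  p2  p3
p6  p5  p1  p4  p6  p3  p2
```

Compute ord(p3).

The identity element is p4 (its row matches the header).
p3^1 = p3
p3^2 = p3*p3 = p5
p3^3 = p5*p3 = p1
p3^4 = p1*p3 = p2
p3^5 = p2*p3 = p6
p3^6 = p6*p3 = p4
The first power of p3 equal to the identity is p3^6, so ord(p3) = 6.

6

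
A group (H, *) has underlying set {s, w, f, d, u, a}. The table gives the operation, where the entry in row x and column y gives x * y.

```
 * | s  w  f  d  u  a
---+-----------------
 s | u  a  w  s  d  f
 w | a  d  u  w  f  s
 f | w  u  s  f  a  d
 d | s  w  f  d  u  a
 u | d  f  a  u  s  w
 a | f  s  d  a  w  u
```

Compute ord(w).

2

The identity element is d (its row matches the header).
w^1 = w
w^2 = w * w = d
The first power of w equal to the identity is w^2, so ord(w) = 2.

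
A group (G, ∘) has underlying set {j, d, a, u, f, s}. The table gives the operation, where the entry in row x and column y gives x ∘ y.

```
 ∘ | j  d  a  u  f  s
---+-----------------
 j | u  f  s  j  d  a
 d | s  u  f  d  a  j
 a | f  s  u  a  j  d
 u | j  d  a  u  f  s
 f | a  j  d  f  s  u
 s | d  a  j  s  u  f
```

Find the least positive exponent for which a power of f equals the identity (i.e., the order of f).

3

The identity element is u (its row matches the header).
f^1 = f
f^2 = f ∘ f = s
f^3 = s ∘ f = u
The first power of f equal to the identity is f^3, so ord(f) = 3.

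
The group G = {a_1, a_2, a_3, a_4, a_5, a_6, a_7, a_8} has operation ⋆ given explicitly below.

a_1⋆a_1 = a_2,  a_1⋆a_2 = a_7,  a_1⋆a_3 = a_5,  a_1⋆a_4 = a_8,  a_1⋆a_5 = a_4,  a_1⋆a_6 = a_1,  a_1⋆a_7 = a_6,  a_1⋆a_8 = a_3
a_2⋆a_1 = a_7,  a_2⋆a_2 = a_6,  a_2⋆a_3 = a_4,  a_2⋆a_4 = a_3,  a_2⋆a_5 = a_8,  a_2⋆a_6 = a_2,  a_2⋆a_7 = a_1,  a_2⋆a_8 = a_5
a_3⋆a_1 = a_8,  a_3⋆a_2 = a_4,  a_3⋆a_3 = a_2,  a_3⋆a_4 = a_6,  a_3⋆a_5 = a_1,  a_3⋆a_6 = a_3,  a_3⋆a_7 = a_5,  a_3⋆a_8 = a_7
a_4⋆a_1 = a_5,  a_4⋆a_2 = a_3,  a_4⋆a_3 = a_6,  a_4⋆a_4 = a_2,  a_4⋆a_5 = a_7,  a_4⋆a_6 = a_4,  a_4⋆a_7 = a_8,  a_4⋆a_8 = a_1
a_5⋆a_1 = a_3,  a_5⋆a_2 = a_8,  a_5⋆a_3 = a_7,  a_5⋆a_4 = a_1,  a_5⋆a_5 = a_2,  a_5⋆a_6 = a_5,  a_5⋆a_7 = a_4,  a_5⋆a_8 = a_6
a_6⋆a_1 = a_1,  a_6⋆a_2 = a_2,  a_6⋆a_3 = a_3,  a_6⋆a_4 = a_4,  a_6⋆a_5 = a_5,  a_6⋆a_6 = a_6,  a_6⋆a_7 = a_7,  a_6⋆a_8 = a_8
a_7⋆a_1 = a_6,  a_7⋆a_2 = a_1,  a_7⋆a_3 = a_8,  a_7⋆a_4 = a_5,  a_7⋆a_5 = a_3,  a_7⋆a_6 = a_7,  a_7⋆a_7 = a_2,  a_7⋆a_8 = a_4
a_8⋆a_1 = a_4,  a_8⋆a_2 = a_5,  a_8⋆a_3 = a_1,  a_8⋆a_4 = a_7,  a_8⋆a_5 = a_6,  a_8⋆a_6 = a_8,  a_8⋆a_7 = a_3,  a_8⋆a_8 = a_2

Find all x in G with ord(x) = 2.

{a_2}

Identity is a_6. Compute the order of each non-identity element by repeated multiplication:
  a_1: a_1 → a_2 → a_7 → a_6  (order 4)
  a_2: a_2 → a_6  (order 2)
  a_3: a_3 → a_2 → a_4 → a_6  (order 4)
  a_4: a_4 → a_2 → a_3 → a_6  (order 4)
  a_5: a_5 → a_2 → a_8 → a_6  (order 4)
  a_7: a_7 → a_2 → a_1 → a_6  (order 4)
  a_8: a_8 → a_2 → a_5 → a_6  (order 4)
Elements of order 2: {a_2}.
(Structurally, G here is isomorphic to the quaternion group Q_8.)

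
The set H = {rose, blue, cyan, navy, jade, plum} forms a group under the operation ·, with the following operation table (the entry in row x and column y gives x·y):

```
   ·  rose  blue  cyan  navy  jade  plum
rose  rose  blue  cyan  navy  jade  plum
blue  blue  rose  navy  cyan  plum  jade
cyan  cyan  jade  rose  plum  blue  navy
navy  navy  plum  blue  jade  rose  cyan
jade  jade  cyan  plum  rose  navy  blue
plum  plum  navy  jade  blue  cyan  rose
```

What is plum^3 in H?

plum^1 = plum
plum^2 = plum·plum = rose
plum^3 = rose·plum = plum

plum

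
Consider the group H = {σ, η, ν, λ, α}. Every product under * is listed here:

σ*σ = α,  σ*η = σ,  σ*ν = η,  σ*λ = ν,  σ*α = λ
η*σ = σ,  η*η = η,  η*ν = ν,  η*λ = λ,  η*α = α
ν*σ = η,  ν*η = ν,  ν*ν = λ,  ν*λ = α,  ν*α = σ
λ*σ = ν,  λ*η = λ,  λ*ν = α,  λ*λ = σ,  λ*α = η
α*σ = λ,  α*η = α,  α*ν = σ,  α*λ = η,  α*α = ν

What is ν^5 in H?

η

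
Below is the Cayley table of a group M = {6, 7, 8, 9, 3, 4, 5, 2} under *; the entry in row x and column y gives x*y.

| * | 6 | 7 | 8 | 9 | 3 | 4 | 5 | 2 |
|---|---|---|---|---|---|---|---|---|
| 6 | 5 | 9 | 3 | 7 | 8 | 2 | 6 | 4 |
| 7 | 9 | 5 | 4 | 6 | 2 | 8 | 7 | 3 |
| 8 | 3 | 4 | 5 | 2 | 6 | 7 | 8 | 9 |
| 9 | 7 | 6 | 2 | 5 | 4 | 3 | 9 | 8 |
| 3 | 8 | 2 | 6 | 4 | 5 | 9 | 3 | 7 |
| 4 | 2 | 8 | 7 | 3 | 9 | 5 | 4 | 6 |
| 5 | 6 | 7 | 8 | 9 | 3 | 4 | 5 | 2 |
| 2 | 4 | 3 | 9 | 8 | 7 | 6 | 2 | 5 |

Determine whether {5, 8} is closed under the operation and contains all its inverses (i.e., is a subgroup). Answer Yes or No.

Yes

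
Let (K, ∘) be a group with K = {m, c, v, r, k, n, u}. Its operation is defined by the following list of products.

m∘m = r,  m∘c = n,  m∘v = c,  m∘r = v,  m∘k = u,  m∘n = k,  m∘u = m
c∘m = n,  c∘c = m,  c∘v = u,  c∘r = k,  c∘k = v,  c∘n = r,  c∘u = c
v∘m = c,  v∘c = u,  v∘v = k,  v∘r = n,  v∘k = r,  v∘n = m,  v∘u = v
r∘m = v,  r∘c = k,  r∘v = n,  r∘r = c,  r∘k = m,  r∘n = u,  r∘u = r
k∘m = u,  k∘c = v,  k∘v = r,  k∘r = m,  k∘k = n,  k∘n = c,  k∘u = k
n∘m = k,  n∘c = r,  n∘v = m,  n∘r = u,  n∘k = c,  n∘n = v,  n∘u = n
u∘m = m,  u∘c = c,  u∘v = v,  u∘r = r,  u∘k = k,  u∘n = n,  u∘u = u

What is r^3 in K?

r^1 = r
r^2 = r ∘ r = c
r^3 = c ∘ r = k
(Structurally, K here is isomorphic to the cyclic group Z_7.)

k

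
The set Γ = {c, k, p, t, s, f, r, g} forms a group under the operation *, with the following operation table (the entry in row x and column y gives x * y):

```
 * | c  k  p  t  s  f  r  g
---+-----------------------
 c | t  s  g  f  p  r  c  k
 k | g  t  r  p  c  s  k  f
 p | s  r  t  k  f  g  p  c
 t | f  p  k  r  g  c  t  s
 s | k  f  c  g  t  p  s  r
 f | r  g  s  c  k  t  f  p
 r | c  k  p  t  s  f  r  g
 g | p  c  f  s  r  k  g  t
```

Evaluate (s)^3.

g

s^1 = s
s^2 = s * s = t
s^3 = t * s = g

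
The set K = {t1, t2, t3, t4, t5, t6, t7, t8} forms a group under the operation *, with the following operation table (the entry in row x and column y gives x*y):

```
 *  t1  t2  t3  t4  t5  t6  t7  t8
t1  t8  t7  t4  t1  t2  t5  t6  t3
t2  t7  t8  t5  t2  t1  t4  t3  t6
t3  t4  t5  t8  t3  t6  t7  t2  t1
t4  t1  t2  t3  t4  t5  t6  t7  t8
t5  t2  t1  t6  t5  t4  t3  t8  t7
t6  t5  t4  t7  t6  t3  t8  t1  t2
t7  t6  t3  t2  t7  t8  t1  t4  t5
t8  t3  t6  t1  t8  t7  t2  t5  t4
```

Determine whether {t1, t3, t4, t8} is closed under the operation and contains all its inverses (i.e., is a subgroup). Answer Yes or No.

Yes

{t1, t3, t4, t8} contains the identity t4.
Checking products: every product of two elements of {t1, t3, t4, t8} (read from the table) lies in {t1, t3, t4, t8}, so the set is closed.
In a finite group, a nonempty closed subset is a subgroup. So {t1, t3, t4, t8} ≤ K.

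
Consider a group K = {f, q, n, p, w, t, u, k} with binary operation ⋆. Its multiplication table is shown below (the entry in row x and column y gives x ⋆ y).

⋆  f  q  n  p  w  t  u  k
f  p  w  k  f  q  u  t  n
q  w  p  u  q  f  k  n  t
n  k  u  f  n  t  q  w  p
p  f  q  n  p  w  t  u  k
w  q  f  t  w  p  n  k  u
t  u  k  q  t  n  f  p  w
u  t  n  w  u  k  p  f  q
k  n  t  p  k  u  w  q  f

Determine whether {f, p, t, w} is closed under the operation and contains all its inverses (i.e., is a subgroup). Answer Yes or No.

No

f ⋆ w = q, which is not in {f, p, t, w}.
The subset is not closed under ⋆, so it is not a subgroup.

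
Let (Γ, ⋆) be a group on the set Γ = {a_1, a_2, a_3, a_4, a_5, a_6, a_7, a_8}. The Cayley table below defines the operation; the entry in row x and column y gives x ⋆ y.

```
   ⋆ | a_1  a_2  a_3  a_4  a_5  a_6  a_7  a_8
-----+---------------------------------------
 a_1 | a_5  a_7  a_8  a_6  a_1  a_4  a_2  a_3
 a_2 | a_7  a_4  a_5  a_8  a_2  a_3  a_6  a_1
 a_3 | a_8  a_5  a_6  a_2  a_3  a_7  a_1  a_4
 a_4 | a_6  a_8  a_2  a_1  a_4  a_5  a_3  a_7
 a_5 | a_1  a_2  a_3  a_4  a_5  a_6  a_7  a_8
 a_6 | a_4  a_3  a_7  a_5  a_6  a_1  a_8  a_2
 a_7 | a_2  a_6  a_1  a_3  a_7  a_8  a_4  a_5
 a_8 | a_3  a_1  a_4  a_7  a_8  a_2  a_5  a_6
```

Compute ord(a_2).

8

The identity element is a_5 (its row matches the header).
a_2^1 = a_2
a_2^2 = a_2 ⋆ a_2 = a_4
a_2^3 = a_4 ⋆ a_2 = a_8
a_2^4 = a_8 ⋆ a_2 = a_1
a_2^5 = a_1 ⋆ a_2 = a_7
a_2^6 = a_7 ⋆ a_2 = a_6
a_2^7 = a_6 ⋆ a_2 = a_3
a_2^8 = a_3 ⋆ a_2 = a_5
The first power of a_2 equal to the identity is a_2^8, so ord(a_2) = 8.
(Structurally, Γ here is isomorphic to the cyclic group Z_8.)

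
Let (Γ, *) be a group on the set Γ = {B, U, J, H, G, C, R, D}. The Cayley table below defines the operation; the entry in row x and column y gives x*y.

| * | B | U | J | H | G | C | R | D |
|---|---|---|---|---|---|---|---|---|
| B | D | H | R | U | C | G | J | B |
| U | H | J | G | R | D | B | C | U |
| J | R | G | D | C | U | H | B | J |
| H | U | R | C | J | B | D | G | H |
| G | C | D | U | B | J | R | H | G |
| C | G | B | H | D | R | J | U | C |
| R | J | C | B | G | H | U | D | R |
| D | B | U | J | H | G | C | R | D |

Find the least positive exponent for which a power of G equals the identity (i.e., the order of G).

4

The identity element is D (its row matches the header).
G^1 = G
G^2 = G*G = J
G^3 = J*G = U
G^4 = U*G = D
The first power of G equal to the identity is G^4, so ord(G) = 4.
(Structurally, Γ here is isomorphic to Z_2 x Z_4.)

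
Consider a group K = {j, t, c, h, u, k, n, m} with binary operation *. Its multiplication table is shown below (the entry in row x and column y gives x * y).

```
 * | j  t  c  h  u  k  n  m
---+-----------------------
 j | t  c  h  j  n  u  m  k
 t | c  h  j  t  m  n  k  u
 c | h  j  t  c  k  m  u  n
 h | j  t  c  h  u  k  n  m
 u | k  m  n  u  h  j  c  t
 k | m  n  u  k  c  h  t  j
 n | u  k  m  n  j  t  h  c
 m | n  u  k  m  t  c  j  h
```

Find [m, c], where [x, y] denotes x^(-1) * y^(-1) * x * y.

Identity is h; from the table m^(-1) = m and c^(-1) = j.
m * j = n
n * m = c
c * c = t

t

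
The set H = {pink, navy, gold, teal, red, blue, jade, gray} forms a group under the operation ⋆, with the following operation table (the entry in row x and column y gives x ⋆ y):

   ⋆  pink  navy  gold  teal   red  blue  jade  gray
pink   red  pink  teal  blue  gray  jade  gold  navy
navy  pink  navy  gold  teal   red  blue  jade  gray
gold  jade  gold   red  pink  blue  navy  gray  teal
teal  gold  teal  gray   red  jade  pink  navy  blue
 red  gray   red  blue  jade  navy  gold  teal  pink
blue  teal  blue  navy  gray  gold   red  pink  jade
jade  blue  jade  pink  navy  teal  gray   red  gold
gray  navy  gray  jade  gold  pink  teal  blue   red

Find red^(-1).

First locate the identity: row navy matches the header, so navy is the identity.
Scan row red for navy: red ⋆ red = navy. Hence red^(-1) = red.

red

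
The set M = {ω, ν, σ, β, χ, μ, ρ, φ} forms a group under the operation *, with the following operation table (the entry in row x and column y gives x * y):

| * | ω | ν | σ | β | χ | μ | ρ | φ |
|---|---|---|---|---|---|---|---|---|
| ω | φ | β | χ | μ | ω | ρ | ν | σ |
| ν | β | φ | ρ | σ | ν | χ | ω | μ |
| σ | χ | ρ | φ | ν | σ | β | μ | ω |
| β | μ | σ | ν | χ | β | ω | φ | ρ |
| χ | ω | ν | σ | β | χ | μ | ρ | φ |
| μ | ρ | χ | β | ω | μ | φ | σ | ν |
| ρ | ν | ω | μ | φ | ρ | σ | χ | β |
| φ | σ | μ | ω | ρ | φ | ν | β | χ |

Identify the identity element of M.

The identity e satisfies e * x = x for all x, so its row in the table reproduces the column headers.
Row χ reads: ω, ν, σ, β, χ, μ, ρ, φ — exactly the header order. So χ is the identity.
(Structurally, M here is isomorphic to Z_2 x Z_4.)

χ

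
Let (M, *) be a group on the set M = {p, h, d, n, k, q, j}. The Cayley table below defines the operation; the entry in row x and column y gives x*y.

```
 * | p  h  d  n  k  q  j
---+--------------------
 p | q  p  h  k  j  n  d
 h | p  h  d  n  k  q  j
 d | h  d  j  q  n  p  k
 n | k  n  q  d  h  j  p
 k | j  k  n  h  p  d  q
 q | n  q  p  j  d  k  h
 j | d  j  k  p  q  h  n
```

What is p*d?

h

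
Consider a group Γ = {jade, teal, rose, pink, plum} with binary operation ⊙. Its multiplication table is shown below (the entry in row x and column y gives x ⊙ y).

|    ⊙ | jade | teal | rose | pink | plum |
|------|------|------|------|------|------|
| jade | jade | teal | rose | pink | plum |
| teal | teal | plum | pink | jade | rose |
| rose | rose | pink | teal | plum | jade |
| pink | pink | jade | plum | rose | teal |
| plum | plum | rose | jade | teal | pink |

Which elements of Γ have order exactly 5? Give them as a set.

Identity is jade. Compute the order of each non-identity element by repeated multiplication:
  teal: teal → plum → rose → pink → jade  (order 5)
  rose: rose → teal → pink → plum → jade  (order 5)
  pink: pink → rose → plum → teal → jade  (order 5)
  plum: plum → pink → teal → rose → jade  (order 5)
Elements of order 5: {pink, plum, rose, teal}.
(Structurally, Γ here is isomorphic to the cyclic group Z_5.)

{pink, plum, rose, teal}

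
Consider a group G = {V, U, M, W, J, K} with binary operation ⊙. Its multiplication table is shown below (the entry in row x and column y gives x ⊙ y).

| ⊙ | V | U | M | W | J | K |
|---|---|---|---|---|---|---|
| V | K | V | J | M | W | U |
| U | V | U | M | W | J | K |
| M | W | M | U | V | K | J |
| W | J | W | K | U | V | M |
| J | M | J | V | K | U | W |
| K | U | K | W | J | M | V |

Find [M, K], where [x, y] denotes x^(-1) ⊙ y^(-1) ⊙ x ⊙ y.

V

Identity is U; from the table M^(-1) = M and K^(-1) = V.
M ⊙ V = W
W ⊙ M = K
K ⊙ K = V
(Structurally, G here is isomorphic to the symmetric group S_3.)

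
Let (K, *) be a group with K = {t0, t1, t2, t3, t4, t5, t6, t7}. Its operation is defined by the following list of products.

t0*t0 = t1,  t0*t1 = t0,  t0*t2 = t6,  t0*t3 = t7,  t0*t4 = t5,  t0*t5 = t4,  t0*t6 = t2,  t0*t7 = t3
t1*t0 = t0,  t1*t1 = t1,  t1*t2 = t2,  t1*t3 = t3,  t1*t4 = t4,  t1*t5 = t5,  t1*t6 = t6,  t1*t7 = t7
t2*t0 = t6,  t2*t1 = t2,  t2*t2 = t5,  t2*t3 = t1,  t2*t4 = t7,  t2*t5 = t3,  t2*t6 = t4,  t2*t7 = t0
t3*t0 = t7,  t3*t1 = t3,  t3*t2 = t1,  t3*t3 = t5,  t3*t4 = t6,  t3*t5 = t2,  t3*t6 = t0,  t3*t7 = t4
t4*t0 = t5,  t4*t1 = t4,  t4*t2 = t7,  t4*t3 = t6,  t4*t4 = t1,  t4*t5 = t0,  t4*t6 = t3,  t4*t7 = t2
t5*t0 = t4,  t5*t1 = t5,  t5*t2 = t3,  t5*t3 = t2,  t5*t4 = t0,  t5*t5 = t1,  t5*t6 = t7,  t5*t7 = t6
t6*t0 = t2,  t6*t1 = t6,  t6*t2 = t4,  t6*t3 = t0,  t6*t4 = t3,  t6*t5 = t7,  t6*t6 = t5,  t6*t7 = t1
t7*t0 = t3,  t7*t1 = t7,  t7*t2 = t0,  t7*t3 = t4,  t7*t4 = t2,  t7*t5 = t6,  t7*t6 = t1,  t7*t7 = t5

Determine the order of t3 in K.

The identity element is t1 (its row matches the header).
t3^1 = t3
t3^2 = t3 * t3 = t5
t3^3 = t5 * t3 = t2
t3^4 = t2 * t3 = t1
The first power of t3 equal to the identity is t3^4, so ord(t3) = 4.
(Structurally, K here is isomorphic to Z_2 x Z_4.)

4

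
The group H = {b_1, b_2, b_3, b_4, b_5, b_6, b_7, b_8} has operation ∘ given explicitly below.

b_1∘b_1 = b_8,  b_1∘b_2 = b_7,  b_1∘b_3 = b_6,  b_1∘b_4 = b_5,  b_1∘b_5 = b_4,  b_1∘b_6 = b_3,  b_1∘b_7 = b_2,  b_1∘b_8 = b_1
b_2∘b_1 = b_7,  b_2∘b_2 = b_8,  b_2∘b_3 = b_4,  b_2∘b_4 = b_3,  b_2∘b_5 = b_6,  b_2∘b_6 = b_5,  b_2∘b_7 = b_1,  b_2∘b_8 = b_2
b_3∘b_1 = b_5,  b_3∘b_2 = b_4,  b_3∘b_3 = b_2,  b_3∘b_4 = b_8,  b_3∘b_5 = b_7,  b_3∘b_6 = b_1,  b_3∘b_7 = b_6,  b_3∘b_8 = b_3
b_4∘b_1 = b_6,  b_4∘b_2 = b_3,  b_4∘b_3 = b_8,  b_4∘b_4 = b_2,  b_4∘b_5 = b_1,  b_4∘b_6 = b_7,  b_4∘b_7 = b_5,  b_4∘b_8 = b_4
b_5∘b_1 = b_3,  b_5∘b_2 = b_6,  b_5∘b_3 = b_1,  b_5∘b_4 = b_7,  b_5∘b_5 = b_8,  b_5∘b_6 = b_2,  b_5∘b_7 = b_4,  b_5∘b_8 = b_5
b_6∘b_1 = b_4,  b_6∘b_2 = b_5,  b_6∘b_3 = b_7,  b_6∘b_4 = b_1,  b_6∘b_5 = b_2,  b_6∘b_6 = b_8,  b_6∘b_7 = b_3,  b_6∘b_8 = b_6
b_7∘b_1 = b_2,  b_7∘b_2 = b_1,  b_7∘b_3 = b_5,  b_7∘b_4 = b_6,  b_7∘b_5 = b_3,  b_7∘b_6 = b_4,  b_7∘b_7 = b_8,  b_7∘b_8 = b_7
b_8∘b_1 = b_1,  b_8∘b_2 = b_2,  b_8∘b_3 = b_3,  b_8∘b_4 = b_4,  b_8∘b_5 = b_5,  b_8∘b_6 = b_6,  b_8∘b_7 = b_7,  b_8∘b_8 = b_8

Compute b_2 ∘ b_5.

b_6

Read row b_2, column b_5: b_2 ∘ b_5 = b_6.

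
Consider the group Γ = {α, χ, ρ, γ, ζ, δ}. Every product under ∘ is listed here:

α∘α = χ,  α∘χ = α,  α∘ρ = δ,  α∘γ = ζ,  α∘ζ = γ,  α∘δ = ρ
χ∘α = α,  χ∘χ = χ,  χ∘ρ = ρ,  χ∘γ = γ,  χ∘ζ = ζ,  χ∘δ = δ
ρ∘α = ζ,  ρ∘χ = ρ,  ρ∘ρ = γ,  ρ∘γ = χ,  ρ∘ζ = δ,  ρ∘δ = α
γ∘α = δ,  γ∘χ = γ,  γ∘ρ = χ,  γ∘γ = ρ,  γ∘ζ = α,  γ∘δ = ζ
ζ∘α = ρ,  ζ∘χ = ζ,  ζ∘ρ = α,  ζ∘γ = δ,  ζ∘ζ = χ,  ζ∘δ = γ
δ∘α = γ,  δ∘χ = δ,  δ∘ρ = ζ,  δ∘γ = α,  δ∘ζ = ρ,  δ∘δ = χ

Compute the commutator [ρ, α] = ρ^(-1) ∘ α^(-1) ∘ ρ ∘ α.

Identity is χ; from the table ρ^(-1) = γ and α^(-1) = α.
γ ∘ α = δ
δ ∘ ρ = ζ
ζ ∘ α = ρ

ρ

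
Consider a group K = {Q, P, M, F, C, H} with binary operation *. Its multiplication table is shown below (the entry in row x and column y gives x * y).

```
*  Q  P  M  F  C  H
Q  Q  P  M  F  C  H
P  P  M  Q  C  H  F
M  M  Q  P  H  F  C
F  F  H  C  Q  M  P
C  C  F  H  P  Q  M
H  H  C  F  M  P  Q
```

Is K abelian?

No

P * F = C but F * P = H.
Since P and F do not commute, K is not abelian.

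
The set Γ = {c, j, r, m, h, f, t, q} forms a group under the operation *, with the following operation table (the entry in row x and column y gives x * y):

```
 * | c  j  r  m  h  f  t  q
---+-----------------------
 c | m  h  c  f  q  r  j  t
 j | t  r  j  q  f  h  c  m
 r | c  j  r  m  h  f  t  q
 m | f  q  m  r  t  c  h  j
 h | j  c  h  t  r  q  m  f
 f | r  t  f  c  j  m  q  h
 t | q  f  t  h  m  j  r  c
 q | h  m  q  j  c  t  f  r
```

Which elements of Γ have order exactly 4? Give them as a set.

{c, f}

Identity is r. Compute the order of each non-identity element by repeated multiplication:
  c: c → m → f → r  (order 4)
  j: j → r  (order 2)
  m: m → r  (order 2)
  h: h → r  (order 2)
  f: f → m → c → r  (order 4)
  t: t → r  (order 2)
  q: q → r  (order 2)
Elements of order 4: {c, f}.
(Structurally, Γ here is isomorphic to the dihedral group D_4.)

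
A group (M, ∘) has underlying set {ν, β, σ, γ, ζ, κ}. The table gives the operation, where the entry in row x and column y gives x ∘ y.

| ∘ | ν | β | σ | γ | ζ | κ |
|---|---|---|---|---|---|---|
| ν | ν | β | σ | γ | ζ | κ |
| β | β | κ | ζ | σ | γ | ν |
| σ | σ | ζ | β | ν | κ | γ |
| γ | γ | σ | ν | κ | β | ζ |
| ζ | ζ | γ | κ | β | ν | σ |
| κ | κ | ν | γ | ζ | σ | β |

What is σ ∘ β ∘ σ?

κ

σ ∘ β = ζ
ζ ∘ σ = κ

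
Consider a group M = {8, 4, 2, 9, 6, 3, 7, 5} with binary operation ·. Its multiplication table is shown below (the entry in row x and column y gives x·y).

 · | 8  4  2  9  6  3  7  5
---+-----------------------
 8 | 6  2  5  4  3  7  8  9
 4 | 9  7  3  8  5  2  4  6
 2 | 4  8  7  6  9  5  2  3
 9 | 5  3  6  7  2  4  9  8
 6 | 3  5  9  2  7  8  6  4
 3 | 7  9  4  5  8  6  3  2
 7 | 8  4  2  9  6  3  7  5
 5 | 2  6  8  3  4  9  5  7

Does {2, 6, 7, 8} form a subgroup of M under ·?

6·8 = 3, which is not in {2, 6, 7, 8}.
The subset is not closed under ·, so it is not a subgroup.

No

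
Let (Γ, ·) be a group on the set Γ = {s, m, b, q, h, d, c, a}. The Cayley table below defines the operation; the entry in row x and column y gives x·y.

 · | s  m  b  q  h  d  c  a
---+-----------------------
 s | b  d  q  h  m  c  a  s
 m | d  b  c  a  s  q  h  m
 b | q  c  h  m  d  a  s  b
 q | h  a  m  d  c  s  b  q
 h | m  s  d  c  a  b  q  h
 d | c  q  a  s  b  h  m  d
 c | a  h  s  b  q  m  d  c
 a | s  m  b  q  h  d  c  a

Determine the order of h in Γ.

The identity element is a (its row matches the header).
h^1 = h
h^2 = h·h = a
The first power of h equal to the identity is h^2, so ord(h) = 2.

2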